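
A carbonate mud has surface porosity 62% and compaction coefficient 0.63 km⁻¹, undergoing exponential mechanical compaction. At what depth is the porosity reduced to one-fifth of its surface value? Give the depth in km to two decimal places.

phi/phi₀ = 1/5 ⇒ exp(−c·Z) = 1/5 ⇒ Z = ln(5) / c
Z = 1.6094 / 0.63 = 2.555 km

2.55 km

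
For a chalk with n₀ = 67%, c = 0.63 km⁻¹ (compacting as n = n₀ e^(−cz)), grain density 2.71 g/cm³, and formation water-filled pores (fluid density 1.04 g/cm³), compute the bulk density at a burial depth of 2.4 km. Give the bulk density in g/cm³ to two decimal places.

Porosity at depth: n = 0.67·exp(−0.63×2.4) = 0.67×0.2205 = 0.1477
Bulk density: ρ_b = (1−n)ρ_g + n·ρ_f = 0.8523×2.71 + 0.1477×1.04
       = 2.310 + 0.154 = 2.463 g/cm³

2.46 g/cm³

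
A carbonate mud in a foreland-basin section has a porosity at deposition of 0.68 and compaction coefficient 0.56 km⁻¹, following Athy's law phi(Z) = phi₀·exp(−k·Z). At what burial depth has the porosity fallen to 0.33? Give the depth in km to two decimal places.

Invert Athy's law: Z = ln(phi₀/phi) / k
Z = ln(0.68/0.33) / 0.56 = ln(2.061) / 0.56 = 0.7230 / 0.56 = 1.291 km

1.29 km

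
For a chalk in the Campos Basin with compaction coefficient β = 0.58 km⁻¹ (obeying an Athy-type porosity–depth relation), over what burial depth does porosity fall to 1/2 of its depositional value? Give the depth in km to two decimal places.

1.20 km

n/n₀ = 1/2 ⇒ exp(−β·d) = 1/2 ⇒ d = ln(2) / β
d = 0.6931 / 0.58 = 1.195 km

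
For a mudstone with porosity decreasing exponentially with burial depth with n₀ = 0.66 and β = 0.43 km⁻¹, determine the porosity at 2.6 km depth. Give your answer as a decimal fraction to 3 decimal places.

n = n₀·exp(−β·d) = 0.66 × exp(−0.43 × 2.6) = 0.66 × exp(−1.118)
  = 0.66 × 0.3269 = 0.2158

0.216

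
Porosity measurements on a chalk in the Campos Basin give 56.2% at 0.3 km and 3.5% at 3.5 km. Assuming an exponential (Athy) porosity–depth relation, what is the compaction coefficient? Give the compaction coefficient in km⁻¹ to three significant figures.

0.868 km⁻¹

Athy: n(Z) = n₀ e^(−cZ) ⇒ n₁/n₂ = e^{c(Z₂−Z₁)} ⇒ c = ln(n₁/n₂)/(Z₂−Z₁)
c = ln(0.562/0.035) / (3.5 − 0.3) = ln(16.06) / 3.2 = 2.7762 / 3.2 = 0.8675 km⁻¹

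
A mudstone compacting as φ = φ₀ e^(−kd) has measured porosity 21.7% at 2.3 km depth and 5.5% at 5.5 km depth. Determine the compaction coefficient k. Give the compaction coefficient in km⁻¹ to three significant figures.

Athy: φ(d) = φ₀ e^(−kd) ⇒ φ₁/φ₂ = e^{k(d₂−d₁)} ⇒ k = ln(φ₁/φ₂)/(d₂−d₁)
k = ln(0.217/0.055) / (5.5 − 2.3) = ln(3.945) / 3.2 = 1.3726 / 3.2 = 0.4289 km⁻¹

0.429 km⁻¹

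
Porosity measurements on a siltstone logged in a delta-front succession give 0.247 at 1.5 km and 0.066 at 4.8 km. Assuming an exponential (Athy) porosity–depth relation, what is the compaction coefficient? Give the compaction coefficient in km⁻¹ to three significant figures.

0.400 km⁻¹

Athy: φ(z) = φ₀ e^(−kz) ⇒ φ₁/φ₂ = e^{k(z₂−z₁)} ⇒ k = ln(φ₁/φ₂)/(z₂−z₁)
k = ln(0.247/0.066) / (4.8 − 1.5) = ln(3.742) / 3.3 = 1.3197 / 3.3 = 0.3999 km⁻¹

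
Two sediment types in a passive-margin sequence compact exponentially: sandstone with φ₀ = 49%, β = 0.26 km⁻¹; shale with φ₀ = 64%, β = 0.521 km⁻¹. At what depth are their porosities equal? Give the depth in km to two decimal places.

1.02 km

Set φ₀ₐ e^(−βₐz) = φ₀ᵦ e^(−βᵦz) ⇒ ln(φ₀ₐ/φ₀ᵦ) = (βₐ − βᵦ)·z
z = ln(0.49/0.64) / (0.26 − 0.521) = -0.2671 / -0.261 = 1.023 km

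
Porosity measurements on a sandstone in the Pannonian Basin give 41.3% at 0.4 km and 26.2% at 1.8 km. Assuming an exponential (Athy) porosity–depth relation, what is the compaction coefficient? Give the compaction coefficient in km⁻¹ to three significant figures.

Athy: n(z) = n₀ e^(−βz) ⇒ n₁/n₂ = e^{β(z₂−z₁)} ⇒ β = ln(n₁/n₂)/(z₂−z₁)
β = ln(0.413/0.262) / (1.8 − 0.4) = ln(1.576) / 1.4 = 0.4551 / 1.4 = 0.3251 km⁻¹

0.325 km⁻¹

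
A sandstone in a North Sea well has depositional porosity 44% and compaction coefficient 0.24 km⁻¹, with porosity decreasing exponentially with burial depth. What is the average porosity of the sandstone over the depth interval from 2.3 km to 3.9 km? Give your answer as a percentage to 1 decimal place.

21.0%

⟨phi⟩ = (1/(z₂−z₁)) ∫ phi₀ e^(−βz) dz = phi₀·(e^(−β·z₁) − e^(−β·z₂)) / (β·(z₂−z₁))
e^(−0.24×2.3) = 0.5758; e^(−0.24×3.9) = 0.3922
⟨phi⟩ = 0.44 × (0.5758 − 0.3922) / (0.24 × 1.6) = 0.44 × 0.4781 = 0.2104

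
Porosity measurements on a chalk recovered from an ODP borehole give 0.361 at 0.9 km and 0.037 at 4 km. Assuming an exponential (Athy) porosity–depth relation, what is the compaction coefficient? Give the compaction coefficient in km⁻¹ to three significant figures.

Athy: phi(d) = phi₀ e^(−βd) ⇒ phi₁/phi₂ = e^{β(d₂−d₁)} ⇒ β = ln(phi₁/phi₂)/(d₂−d₁)
β = ln(0.361/0.037) / (4 − 0.9) = ln(9.757) / 3.1 = 2.2780 / 3.1 = 0.7348 km⁻¹

0.735 km⁻¹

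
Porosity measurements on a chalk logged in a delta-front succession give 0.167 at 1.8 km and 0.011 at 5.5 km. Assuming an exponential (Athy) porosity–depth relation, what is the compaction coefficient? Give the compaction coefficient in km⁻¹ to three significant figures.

Athy: φ(Z) = φ₀ e^(−kZ) ⇒ φ₁/φ₂ = e^{k(Z₂−Z₁)} ⇒ k = ln(φ₁/φ₂)/(Z₂−Z₁)
k = ln(0.167/0.011) / (5.5 − 1.8) = ln(15.18) / 3.7 = 2.7201 / 3.7 = 0.7352 km⁻¹

0.735 km⁻¹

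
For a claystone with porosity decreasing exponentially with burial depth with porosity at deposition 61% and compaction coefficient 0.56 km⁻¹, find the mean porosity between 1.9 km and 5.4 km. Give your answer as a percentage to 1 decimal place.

9.2%

⟨n⟩ = (1/(d₂−d₁)) ∫ n₀ e^(−cd) dd = n₀·(e^(−c·d₁) − e^(−c·d₂)) / (c·(d₂−d₁))
e^(−0.56×1.9) = 0.3451; e^(−0.56×5.4) = 0.0486
⟨n⟩ = 0.61 × (0.3451 − 0.0486) / (0.56 × 3.5) = 0.61 × 0.1513 = 0.0923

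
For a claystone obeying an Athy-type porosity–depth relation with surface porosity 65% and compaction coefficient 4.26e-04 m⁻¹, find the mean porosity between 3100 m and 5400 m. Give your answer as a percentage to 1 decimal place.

11.1%

Working in km (1 km = 1000 m; β in km⁻¹ = β in m⁻¹ × 1000):
⟨phi⟩ = (1/(Z₂−Z₁)) ∫ phi₀ e^(−βZ) dZ = phi₀·(e^(−β·Z₁) − e^(−β·Z₂)) / (β·(Z₂−Z₁))
e^(−0.426×3.1) = 0.2670; e^(−0.426×5.4) = 0.1002
⟨phi⟩ = 0.65 × (0.2670 − 0.1002) / (0.426 × 2.3) = 0.65 × 0.1702 = 0.1106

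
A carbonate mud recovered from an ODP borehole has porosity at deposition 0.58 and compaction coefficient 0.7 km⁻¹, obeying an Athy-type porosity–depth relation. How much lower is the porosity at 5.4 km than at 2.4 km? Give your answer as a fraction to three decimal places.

phi(2.4) = 0.58·e^(−0.7×2.4) = 0.1081
phi(5.4) = 0.58·e^(−0.7×5.4) = 0.0132
Δphi = 0.1081 − 0.0132 = 0.0949

0.095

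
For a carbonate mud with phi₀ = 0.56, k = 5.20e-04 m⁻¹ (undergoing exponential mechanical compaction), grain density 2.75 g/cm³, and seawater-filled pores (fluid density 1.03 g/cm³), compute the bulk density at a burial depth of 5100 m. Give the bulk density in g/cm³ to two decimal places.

2.68 g/cm³

Working in km (1 km = 1000 m; k in km⁻¹ = k in m⁻¹ × 1000):
Porosity at depth: phi = 0.56·exp(−0.52×5.1) = 0.56×0.0705 = 0.0395
Bulk density: ρ_b = (1−phi)ρ_g + phi·ρ_f = 0.9605×2.75 + 0.0395×1.03
       = 2.641 + 0.041 = 2.682 g/cm³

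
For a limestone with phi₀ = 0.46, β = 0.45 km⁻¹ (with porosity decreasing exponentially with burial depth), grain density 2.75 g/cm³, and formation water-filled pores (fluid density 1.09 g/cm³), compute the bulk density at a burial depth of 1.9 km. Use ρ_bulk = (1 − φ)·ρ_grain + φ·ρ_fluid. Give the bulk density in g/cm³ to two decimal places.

2.43 g/cm³

Porosity at depth: phi = 0.46·exp(−0.45×1.9) = 0.46×0.4253 = 0.1956
Bulk density: ρ_b = (1−phi)ρ_g + phi·ρ_f = 0.8044×2.75 + 0.1956×1.09
       = 2.212 + 0.213 = 2.425 g/cm³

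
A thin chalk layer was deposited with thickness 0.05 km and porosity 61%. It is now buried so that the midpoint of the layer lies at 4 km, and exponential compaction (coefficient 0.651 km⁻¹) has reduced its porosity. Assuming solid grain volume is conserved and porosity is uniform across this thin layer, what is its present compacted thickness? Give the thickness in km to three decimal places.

Porosity at 4 km: φ = 0.61·exp(−0.651×4) = 0.0451
Solid-volume conservation: h(1−φ) = h₀(1−φ₀) ⇒ h = h₀·(1−φ₀)/(1−φ)
h = 0.05 × (1 − 0.61)/(1 − 0.0451) = 0.05 × 0.4084 = 0.0204 km

0.020 km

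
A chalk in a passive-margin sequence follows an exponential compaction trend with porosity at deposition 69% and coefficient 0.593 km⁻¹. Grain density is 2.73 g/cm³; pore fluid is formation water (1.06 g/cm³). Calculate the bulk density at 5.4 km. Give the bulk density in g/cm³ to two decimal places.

2.68 g/cm³

Porosity at depth: φ = 0.69·exp(−0.593×5.4) = 0.69×0.0407 = 0.0281
Bulk density: ρ_b = (1−φ)ρ_g + φ·ρ_f = 0.9719×2.73 + 0.0281×1.06
       = 2.653 + 0.030 = 2.683 g/cm³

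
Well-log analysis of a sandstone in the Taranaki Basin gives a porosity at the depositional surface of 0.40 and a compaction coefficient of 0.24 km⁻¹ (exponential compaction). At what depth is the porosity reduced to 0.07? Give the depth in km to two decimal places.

Invert Athy's law: z = ln(φ₀/φ) / β
z = ln(0.4/0.07) / 0.24 = ln(5.714) / 0.24 = 1.7430 / 0.24 = 7.262 km

7.26 km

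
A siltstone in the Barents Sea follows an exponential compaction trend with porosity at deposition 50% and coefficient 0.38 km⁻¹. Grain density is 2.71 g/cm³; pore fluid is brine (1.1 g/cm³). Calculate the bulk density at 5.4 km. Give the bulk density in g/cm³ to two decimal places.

Porosity at depth: n = 0.5·exp(−0.38×5.4) = 0.5×0.1285 = 0.0642
Bulk density: ρ_b = (1−n)ρ_g + n·ρ_f = 0.9358×2.71 + 0.0642×1.1
       = 2.536 + 0.071 = 2.607 g/cm³

2.61 g/cm³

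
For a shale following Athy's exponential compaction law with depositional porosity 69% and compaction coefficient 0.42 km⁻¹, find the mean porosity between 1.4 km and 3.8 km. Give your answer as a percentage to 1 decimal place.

24.1%

⟨n⟩ = (1/(d₂−d₁)) ∫ n₀ e^(−kd) dd = n₀·(e^(−k·d₁) − e^(−k·d₂)) / (k·(d₂−d₁))
e^(−0.42×1.4) = 0.5554; e^(−0.42×3.8) = 0.2027
⟨n⟩ = 0.69 × (0.5554 − 0.2027) / (0.42 × 2.4) = 0.69 × 0.3499 = 0.2415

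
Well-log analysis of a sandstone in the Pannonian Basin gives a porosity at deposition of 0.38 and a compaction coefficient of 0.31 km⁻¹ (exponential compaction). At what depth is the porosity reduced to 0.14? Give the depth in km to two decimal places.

Invert Athy's law: z = ln(n₀/n) / k
z = ln(0.38/0.14) / 0.31 = ln(2.714) / 0.31 = 0.9985 / 0.31 = 3.221 km

3.22 km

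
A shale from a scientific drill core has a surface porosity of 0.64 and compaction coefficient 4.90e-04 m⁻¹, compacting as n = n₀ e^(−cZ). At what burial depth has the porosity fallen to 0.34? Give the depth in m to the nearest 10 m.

1290 m

Working in km (1 km = 1000 m; c in km⁻¹ = c in m⁻¹ × 1000):
Invert Athy's law: Z = ln(n₀/n) / c
Z = ln(0.64/0.34) / 0.49 = ln(1.882) / 0.49 = 0.6325 / 0.49 = 1.291 km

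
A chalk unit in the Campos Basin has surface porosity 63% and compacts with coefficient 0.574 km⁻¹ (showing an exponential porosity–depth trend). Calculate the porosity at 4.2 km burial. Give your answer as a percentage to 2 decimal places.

φ = φ₀·exp(−k·z) = 0.63 × exp(−0.574 × 4.2) = 0.63 × exp(−2.411)
  = 0.63 × 0.0897 = 0.0565

5.65%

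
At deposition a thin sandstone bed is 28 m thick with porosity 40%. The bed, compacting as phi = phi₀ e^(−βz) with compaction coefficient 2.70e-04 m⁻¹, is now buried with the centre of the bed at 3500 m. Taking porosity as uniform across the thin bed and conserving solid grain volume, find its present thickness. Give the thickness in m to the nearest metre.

Working in km (1 km = 1000 m; β in km⁻¹ = β in m⁻¹ × 1000):
Porosity at 3.5 km: phi = 0.4·exp(−0.27×3.5) = 0.1555
Solid-volume conservation: h(1−phi) = h₀(1−phi₀) ⇒ h = h₀·(1−phi₀)/(1−phi)
h = 0.028 × (1 − 0.4)/(1 − 0.1555) = 0.028 × 0.7105 = 0.0199 km

20 m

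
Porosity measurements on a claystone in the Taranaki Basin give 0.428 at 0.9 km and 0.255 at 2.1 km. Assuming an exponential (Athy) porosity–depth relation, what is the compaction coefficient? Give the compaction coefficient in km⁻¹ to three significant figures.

Athy: φ(Z) = φ₀ e^(−kZ) ⇒ φ₁/φ₂ = e^{k(Z₂−Z₁)} ⇒ k = ln(φ₁/φ₂)/(Z₂−Z₁)
k = ln(0.428/0.255) / (2.1 − 0.9) = ln(1.678) / 1.2 = 0.5179 / 1.2 = 0.4315 km⁻¹

0.432 km⁻¹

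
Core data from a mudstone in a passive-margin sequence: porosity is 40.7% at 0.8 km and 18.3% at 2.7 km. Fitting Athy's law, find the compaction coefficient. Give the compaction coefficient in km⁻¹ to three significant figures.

Athy: n(Z) = n₀ e^(−βZ) ⇒ n₁/n₂ = e^{β(Z₂−Z₁)} ⇒ β = ln(n₁/n₂)/(Z₂−Z₁)
β = ln(0.407/0.183) / (2.7 − 0.8) = ln(2.224) / 1.9 = 0.7993 / 1.9 = 0.4207 km⁻¹

0.421 km⁻¹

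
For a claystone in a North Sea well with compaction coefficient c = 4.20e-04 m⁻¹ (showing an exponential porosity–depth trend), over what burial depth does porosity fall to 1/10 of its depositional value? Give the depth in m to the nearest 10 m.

Working in km (1 km = 1000 m; c in km⁻¹ = c in m⁻¹ × 1000):
φ/φ₀ = 1/10 ⇒ exp(−c·d) = 1/10 ⇒ d = ln(10) / c
d = 2.3026 / 0.42 = 5.482 km

5480 m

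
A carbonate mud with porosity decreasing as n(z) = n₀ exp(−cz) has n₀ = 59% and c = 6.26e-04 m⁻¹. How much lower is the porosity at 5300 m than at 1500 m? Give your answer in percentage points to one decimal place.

20.9 percentage points

Working in km (1 km = 1000 m; c in km⁻¹ = c in m⁻¹ × 1000):
n(1.5) = 0.59·e^(−0.626×1.5) = 0.2307
n(5.3) = 0.59·e^(−0.626×5.3) = 0.0214
Δn = 0.2307 − 0.0214 = 0.2093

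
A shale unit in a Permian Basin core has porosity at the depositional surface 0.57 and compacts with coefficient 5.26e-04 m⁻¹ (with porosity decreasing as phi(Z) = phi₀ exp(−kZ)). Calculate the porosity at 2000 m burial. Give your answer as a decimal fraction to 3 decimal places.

Working in km (1 km = 1000 m; k in km⁻¹ = k in m⁻¹ × 1000):
phi = phi₀·exp(−k·Z) = 0.57 × exp(−0.526 × 2) = 0.57 × exp(−1.052)
  = 0.57 × 0.3492 = 0.1991

0.199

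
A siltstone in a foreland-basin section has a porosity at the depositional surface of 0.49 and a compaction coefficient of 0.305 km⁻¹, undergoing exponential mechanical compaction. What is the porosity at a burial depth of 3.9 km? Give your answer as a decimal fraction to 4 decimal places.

0.1491

φ = φ₀·exp(−c·z) = 0.49 × exp(−0.305 × 3.9) = 0.49 × exp(−1.19)
  = 0.49 × 0.3044 = 0.1491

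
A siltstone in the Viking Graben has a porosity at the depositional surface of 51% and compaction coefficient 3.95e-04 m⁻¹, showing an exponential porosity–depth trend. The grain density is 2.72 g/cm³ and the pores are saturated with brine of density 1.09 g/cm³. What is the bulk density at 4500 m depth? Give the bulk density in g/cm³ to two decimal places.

Working in km (1 km = 1000 m; c in km⁻¹ = c in m⁻¹ × 1000):
Porosity at depth: phi = 0.51·exp(−0.395×4.5) = 0.51×0.1691 = 0.0862
Bulk density: ρ_b = (1−phi)ρ_g + phi·ρ_f = 0.9138×2.72 + 0.0862×1.09
       = 2.485 + 0.094 = 2.579 g/cm³

2.58 g/cm³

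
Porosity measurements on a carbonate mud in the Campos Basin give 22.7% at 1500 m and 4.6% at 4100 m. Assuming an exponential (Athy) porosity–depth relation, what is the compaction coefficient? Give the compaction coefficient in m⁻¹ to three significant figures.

Working in km (1 km = 1000 m; β in km⁻¹ = β in m⁻¹ × 1000):
Athy: n(Z) = n₀ e^(−βZ) ⇒ n₁/n₂ = e^{β(Z₂−Z₁)} ⇒ β = ln(n₁/n₂)/(Z₂−Z₁)
β = ln(0.227/0.046) / (4.1 − 1.5) = ln(4.935) / 2.6 = 1.5963 / 2.6 = 0.614 km⁻¹

0.000614 m⁻¹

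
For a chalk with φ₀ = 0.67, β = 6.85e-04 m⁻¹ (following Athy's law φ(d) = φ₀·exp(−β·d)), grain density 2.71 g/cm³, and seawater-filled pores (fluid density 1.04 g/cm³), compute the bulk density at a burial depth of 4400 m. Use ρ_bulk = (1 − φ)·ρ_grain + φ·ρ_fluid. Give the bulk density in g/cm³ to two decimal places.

Working in km (1 km = 1000 m; β in km⁻¹ = β in m⁻¹ × 1000):
Porosity at depth: φ = 0.67·exp(−0.685×4.4) = 0.67×0.0491 = 0.0329
Bulk density: ρ_b = (1−φ)ρ_g + φ·ρ_f = 0.9671×2.71 + 0.0329×1.04
       = 2.621 + 0.034 = 2.655 g/cm³

2.66 g/cm³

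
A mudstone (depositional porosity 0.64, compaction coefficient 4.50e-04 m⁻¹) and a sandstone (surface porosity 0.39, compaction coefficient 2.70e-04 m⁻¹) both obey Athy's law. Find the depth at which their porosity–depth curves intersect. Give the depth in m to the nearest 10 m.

2750 m

Working in km (1 km = 1000 m; k in km⁻¹ = k in m⁻¹ × 1000):
Set phi₀ₐ e^(−kₐd) = phi₀ᵦ e^(−kᵦd) ⇒ ln(phi₀ₐ/phi₀ᵦ) = (kₐ − kᵦ)·d
d = ln(0.64/0.39) / (0.45 − 0.27) = 0.4953 / 0.18 = 2.752 km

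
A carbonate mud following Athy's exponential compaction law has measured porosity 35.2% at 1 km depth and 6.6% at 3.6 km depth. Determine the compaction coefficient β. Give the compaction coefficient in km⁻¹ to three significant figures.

Athy: φ(z) = φ₀ e^(−βz) ⇒ φ₁/φ₂ = e^{β(z₂−z₁)} ⇒ β = ln(φ₁/φ₂)/(z₂−z₁)
β = ln(0.352/0.066) / (3.6 − 1) = ln(5.333) / 2.6 = 1.6740 / 2.6 = 0.6438 km⁻¹

0.644 km⁻¹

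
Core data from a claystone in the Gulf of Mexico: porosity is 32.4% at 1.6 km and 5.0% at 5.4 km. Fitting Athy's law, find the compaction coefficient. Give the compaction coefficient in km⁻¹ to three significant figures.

Athy: phi(z) = phi₀ e^(−kz) ⇒ phi₁/phi₂ = e^{k(z₂−z₁)} ⇒ k = ln(phi₁/phi₂)/(z₂−z₁)
k = ln(0.324/0.05) / (5.4 − 1.6) = ln(6.48) / 3.8 = 1.8687 / 3.8 = 0.4918 km⁻¹

0.492 km⁻¹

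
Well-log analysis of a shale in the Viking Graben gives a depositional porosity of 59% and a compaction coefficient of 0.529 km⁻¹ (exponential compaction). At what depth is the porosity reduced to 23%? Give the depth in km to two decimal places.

1.78 km

Invert Athy's law: z = ln(φ₀/φ) / k
z = ln(0.59/0.23) / 0.529 = ln(2.565) / 0.529 = 0.9420 / 0.529 = 1.781 km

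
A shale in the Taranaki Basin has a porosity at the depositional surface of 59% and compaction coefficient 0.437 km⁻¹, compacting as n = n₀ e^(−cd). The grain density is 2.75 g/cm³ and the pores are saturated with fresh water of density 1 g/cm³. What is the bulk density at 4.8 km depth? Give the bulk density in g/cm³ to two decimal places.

Porosity at depth: n = 0.59·exp(−0.437×4.8) = 0.59×0.1228 = 0.0724
Bulk density: ρ_b = (1−n)ρ_g + n·ρ_f = 0.9276×2.75 + 0.0724×1
       = 2.551 + 0.072 = 2.623 g/cm³

2.62 g/cm³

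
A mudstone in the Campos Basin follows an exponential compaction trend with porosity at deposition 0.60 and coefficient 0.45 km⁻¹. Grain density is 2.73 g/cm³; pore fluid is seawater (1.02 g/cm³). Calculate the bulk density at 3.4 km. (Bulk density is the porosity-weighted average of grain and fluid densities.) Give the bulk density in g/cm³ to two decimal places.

Porosity at depth: phi = 0.6·exp(−0.45×3.4) = 0.6×0.2165 = 0.1299
Bulk density: ρ_b = (1−phi)ρ_g + phi·ρ_f = 0.8701×2.73 + 0.1299×1.02
       = 2.375 + 0.133 = 2.508 g/cm³

2.51 g/cm³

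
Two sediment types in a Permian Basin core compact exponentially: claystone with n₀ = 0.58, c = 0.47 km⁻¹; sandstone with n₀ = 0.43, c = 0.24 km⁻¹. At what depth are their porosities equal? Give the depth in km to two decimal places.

Set n₀ₐ e^(−cₐZ) = n₀ᵦ e^(−cᵦZ) ⇒ ln(n₀ₐ/n₀ᵦ) = (cₐ − cᵦ)·Z
Z = ln(0.58/0.43) / (0.47 − 0.24) = 0.2992 / 0.23 = 1.301 km

1.30 km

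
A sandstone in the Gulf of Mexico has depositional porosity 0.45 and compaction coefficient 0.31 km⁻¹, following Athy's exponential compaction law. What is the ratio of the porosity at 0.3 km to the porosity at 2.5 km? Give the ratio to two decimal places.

1.98

φ(Z₁)/φ(Z₂) = e^(−β·Z₁)/e^(−β·Z₂) = e^{β(Z₂−Z₁)}
= exp(0.31 × 2.2) = exp(0.682) = 1.9778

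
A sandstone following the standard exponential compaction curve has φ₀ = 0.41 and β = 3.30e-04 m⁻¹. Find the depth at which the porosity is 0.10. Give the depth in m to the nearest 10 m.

4280 m

Working in km (1 km = 1000 m; β in km⁻¹ = β in m⁻¹ × 1000):
Invert Athy's law: z = ln(φ₀/φ) / β
z = ln(0.41/0.1) / 0.33 = ln(4.1) / 0.33 = 1.4110 / 0.33 = 4.276 km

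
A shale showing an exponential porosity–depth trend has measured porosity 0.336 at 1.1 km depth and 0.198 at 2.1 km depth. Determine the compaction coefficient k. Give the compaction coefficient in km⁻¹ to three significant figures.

Athy: φ(z) = φ₀ e^(−kz) ⇒ φ₁/φ₂ = e^{k(z₂−z₁)} ⇒ k = ln(φ₁/φ₂)/(z₂−z₁)
k = ln(0.336/0.198) / (2.1 − 1.1) = ln(1.697) / 1 = 0.5288 / 1 = 0.5288 km⁻¹

0.529 km⁻¹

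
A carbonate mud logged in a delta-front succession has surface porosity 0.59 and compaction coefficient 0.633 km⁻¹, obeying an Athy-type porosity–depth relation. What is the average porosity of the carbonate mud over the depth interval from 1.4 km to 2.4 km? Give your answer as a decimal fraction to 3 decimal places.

⟨n⟩ = (1/(z₂−z₁)) ∫ n₀ e^(−kz) dz = n₀·(e^(−k·z₁) − e^(−k·z₂)) / (k·(z₂−z₁))
e^(−0.633×1.4) = 0.4122; e^(−0.633×2.4) = 0.2189
⟨n⟩ = 0.59 × (0.4122 − 0.2189) / (0.633 × 1) = 0.59 × 0.3054 = 0.1802

0.180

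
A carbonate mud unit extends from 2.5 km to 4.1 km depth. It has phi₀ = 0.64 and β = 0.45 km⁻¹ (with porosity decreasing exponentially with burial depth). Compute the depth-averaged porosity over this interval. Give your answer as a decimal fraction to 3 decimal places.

0.148

⟨phi⟩ = (1/(Z₂−Z₁)) ∫ phi₀ e^(−βZ) dZ = phi₀·(e^(−β·Z₁) − e^(−β·Z₂)) / (β·(Z₂−Z₁))
e^(−0.45×2.5) = 0.3247; e^(−0.45×4.1) = 0.1580
⟨phi⟩ = 0.64 × (0.3247 − 0.1580) / (0.45 × 1.6) = 0.64 × 0.2314 = 0.1481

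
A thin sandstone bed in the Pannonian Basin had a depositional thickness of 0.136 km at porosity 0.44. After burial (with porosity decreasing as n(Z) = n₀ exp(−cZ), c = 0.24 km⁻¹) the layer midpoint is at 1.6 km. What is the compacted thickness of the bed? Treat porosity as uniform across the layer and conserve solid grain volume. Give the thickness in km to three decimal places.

Porosity at 1.6 km: n = 0.44·exp(−0.24×1.6) = 0.2997
Solid-volume conservation: h(1−n) = h₀(1−n₀) ⇒ h = h₀·(1−n₀)/(1−n)
h = 0.136 × (1 − 0.44)/(1 − 0.2997) = 0.136 × 0.7997 = 0.1088 km

0.109 km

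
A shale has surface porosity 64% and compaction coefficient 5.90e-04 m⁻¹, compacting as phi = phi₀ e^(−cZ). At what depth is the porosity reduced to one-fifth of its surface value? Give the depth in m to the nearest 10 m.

Working in km (1 km = 1000 m; c in km⁻¹ = c in m⁻¹ × 1000):
phi/phi₀ = 1/5 ⇒ exp(−c·Z) = 1/5 ⇒ Z = ln(5) / c
Z = 1.6094 / 0.59 = 2.728 km

2730 m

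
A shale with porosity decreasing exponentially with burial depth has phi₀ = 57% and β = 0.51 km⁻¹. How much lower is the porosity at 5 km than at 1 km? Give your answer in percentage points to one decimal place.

29.8 percentage points

phi(1) = 0.57·e^(−0.51×1) = 0.3423
phi(5) = 0.57·e^(−0.51×5) = 0.0445
Δphi = 0.3423 − 0.0445 = 0.2978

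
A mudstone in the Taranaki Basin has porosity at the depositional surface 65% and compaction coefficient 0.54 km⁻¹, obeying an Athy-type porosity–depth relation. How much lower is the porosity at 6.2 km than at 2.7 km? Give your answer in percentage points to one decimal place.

12.8 percentage points

n(2.7) = 0.65·e^(−0.54×2.7) = 0.1513
n(6.2) = 0.65·e^(−0.54×6.2) = 0.0229
Δn = 0.1513 − 0.0229 = 0.1284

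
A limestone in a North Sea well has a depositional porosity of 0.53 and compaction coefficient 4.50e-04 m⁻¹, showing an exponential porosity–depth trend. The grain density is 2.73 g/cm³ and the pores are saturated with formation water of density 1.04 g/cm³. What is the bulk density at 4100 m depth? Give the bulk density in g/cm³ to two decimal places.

Working in km (1 km = 1000 m; k in km⁻¹ = k in m⁻¹ × 1000):
Porosity at depth: phi = 0.53·exp(−0.45×4.1) = 0.53×0.1580 = 0.0838
Bulk density: ρ_b = (1−phi)ρ_g + phi·ρ_f = 0.9162×2.73 + 0.0838×1.04
       = 2.501 + 0.087 = 2.588 g/cm³

2.59 g/cm³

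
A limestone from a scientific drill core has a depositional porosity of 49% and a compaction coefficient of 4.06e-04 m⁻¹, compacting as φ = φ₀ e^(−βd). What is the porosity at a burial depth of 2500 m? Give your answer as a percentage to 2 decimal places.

Working in km (1 km = 1000 m; β in km⁻¹ = β in m⁻¹ × 1000):
φ = φ₀·exp(−β·d) = 0.49 × exp(−0.406 × 2.5) = 0.49 × exp(−1.015)
  = 0.49 × 0.3624 = 0.1776

17.76%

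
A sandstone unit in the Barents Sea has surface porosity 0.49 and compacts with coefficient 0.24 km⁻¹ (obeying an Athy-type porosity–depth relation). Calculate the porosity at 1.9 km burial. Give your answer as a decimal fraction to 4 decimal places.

n = n₀·exp(−c·Z) = 0.49 × exp(−0.24 × 1.9) = 0.49 × exp(−0.456)
  = 0.49 × 0.6338 = 0.3106

0.3106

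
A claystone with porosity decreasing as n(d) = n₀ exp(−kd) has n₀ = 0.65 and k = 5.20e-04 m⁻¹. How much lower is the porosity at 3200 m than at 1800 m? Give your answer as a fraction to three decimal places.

0.132

Working in km (1 km = 1000 m; k in km⁻¹ = k in m⁻¹ × 1000):
n(1.8) = 0.65·e^(−0.52×1.8) = 0.2549
n(3.2) = 0.65·e^(−0.52×3.2) = 0.1231
Δn = 0.2549 − 0.1231 = 0.1318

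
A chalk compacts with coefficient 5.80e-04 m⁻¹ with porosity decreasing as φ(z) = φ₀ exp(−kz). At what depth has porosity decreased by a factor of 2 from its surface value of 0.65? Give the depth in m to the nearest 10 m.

Working in km (1 km = 1000 m; k in km⁻¹ = k in m⁻¹ × 1000):
φ/φ₀ = 1/2 ⇒ exp(−k·z) = 1/2 ⇒ z = ln(2) / k
z = 0.6931 / 0.58 = 1.195 km

1200 m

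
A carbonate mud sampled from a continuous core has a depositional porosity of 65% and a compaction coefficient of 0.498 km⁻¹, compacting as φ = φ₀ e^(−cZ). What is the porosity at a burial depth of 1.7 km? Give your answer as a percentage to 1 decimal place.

φ = φ₀·exp(−c·Z) = 0.65 × exp(−0.498 × 1.7) = 0.65 × exp(−0.8466)
  = 0.65 × 0.4289 = 0.2788

27.9%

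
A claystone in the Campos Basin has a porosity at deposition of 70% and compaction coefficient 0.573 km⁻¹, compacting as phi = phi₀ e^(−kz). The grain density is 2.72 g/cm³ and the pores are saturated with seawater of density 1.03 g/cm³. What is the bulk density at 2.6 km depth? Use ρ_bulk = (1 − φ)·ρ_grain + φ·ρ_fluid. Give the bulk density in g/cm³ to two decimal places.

Porosity at depth: phi = 0.7·exp(−0.573×2.6) = 0.7×0.2254 = 0.1578
Bulk density: ρ_b = (1−phi)ρ_g + phi·ρ_f = 0.8422×2.72 + 0.1578×1.03
       = 2.291 + 0.163 = 2.453 g/cm³

2.45 g/cm³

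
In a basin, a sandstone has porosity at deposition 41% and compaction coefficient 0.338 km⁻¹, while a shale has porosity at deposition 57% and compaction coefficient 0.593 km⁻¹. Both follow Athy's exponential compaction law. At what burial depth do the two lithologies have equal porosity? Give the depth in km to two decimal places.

1.29 km

Set phi₀ₐ e^(−kₐz) = phi₀ᵦ e^(−kᵦz) ⇒ ln(phi₀ₐ/phi₀ᵦ) = (kₐ − kᵦ)·z
z = ln(0.41/0.57) / (0.338 − 0.593) = -0.3295 / -0.255 = 1.292 km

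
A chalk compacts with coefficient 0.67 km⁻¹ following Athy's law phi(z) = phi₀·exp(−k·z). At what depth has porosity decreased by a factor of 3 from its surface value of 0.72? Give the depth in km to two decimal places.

phi/phi₀ = 1/3 ⇒ exp(−k·z) = 1/3 ⇒ z = ln(3) / k
z = 1.0986 / 0.67 = 1.640 km

1.64 km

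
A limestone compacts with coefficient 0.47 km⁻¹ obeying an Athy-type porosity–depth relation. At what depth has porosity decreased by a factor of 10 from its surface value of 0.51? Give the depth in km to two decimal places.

4.90 km

phi/phi₀ = 1/10 ⇒ exp(−β·Z) = 1/10 ⇒ Z = ln(10) / β
Z = 2.3026 / 0.47 = 4.899 km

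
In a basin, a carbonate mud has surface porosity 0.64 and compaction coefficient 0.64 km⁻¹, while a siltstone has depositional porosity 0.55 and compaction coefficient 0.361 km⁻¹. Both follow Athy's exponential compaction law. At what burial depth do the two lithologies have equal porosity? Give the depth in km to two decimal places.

0.54 km

Set phi₀ₐ e^(−kₐd) = phi₀ᵦ e^(−kᵦd) ⇒ ln(phi₀ₐ/phi₀ᵦ) = (kₐ − kᵦ)·d
d = ln(0.64/0.55) / (0.64 − 0.361) = 0.1515 / 0.279 = 0.543 km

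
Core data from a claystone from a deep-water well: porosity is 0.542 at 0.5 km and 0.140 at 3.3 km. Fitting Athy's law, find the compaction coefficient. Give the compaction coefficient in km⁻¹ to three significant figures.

0.483 km⁻¹

Athy: φ(Z) = φ₀ e^(−βZ) ⇒ φ₁/φ₂ = e^{β(Z₂−Z₁)} ⇒ β = ln(φ₁/φ₂)/(Z₂−Z₁)
β = ln(0.542/0.14) / (3.3 − 0.5) = ln(3.871) / 2.8 = 1.3536 / 2.8 = 0.4834 km⁻¹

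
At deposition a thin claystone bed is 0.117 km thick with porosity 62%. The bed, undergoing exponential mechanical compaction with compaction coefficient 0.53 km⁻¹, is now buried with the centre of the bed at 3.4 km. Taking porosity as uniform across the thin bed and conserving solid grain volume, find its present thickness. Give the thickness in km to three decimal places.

Porosity at 3.4 km: phi = 0.62·exp(−0.53×3.4) = 0.1023
Solid-volume conservation: h(1−phi) = h₀(1−phi₀) ⇒ h = h₀·(1−phi₀)/(1−phi)
h = 0.117 × (1 − 0.62)/(1 − 0.1023) = 0.117 × 0.4233 = 0.0495 km

0.050 km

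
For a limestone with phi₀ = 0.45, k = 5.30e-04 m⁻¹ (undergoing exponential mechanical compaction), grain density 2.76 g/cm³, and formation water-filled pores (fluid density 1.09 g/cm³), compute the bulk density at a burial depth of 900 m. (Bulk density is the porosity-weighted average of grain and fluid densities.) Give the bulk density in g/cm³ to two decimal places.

2.29 g/cm³

Working in km (1 km = 1000 m; k in km⁻¹ = k in m⁻¹ × 1000):
Porosity at depth: phi = 0.45·exp(−0.53×0.9) = 0.45×0.6206 = 0.2793
Bulk density: ρ_b = (1−phi)ρ_g + phi·ρ_f = 0.7207×2.76 + 0.2793×1.09
       = 1.989 + 0.304 = 2.294 g/cm³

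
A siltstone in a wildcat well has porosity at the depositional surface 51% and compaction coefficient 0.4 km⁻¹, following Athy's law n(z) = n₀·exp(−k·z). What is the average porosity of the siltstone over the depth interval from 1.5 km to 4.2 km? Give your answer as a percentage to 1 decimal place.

⟨n⟩ = (1/(z₂−z₁)) ∫ n₀ e^(−kz) dz = n₀·(e^(−k·z₁) − e^(−k·z₂)) / (k·(z₂−z₁))
e^(−0.4×1.5) = 0.5488; e^(−0.4×4.2) = 0.1864
⟨n⟩ = 0.51 × (0.5488 − 0.1864) / (0.4 × 2.7) = 0.51 × 0.3356 = 0.1712

17.1%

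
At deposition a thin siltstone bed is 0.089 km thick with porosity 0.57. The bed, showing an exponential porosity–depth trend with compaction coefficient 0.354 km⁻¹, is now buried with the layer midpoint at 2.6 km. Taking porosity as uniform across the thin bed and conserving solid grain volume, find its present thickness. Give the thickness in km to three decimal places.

0.050 km

Porosity at 2.6 km: φ = 0.57·exp(−0.354×2.6) = 0.2271
Solid-volume conservation: h(1−φ) = h₀(1−φ₀) ⇒ h = h₀·(1−φ₀)/(1−φ)
h = 0.089 × (1 − 0.57)/(1 − 0.2271) = 0.089 × 0.5563 = 0.0495 km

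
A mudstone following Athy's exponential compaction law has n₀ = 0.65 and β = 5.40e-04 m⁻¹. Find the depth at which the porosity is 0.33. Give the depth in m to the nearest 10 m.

1260 m

Working in km (1 km = 1000 m; β in km⁻¹ = β in m⁻¹ × 1000):
Invert Athy's law: z = ln(n₀/n) / β
z = ln(0.65/0.33) / 0.54 = ln(1.97) / 0.54 = 0.6779 / 0.54 = 1.255 km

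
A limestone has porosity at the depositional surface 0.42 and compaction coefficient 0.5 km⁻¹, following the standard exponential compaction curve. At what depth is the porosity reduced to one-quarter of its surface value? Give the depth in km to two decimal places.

φ/φ₀ = 1/4 ⇒ exp(−β·Z) = 1/4 ⇒ Z = ln(4) / β
Z = 1.3863 / 0.5 = 2.773 km

2.77 km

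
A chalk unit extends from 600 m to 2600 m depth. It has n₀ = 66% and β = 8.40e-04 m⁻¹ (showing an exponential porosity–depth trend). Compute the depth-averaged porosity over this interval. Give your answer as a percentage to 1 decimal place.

Working in km (1 km = 1000 m; β in km⁻¹ = β in m⁻¹ × 1000):
⟨n⟩ = (1/(Z₂−Z₁)) ∫ n₀ e^(−βZ) dZ = n₀·(e^(−β·Z₁) − e^(−β·Z₂)) / (β·(Z₂−Z₁))
e^(−0.84×0.6) = 0.6041; e^(−0.84×2.6) = 0.1126
⟨n⟩ = 0.66 × (0.6041 − 0.1126) / (0.84 × 2) = 0.66 × 0.2926 = 0.1931

19.3%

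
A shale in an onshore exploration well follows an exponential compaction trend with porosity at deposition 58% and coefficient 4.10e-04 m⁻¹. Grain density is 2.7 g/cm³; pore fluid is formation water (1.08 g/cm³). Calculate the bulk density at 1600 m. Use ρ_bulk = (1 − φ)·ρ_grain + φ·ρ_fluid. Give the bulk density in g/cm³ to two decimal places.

Working in km (1 km = 1000 m; β in km⁻¹ = β in m⁻¹ × 1000):
Porosity at depth: φ = 0.58·exp(−0.41×1.6) = 0.58×0.5189 = 0.3010
Bulk density: ρ_b = (1−φ)ρ_g + φ·ρ_f = 0.6990×2.7 + 0.3010×1.08
       = 1.887 + 0.325 = 2.212 g/cm³

2.21 g/cm³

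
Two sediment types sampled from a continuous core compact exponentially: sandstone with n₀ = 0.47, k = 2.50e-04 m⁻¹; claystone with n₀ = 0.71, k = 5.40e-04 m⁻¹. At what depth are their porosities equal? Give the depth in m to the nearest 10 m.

1420 m

Working in km (1 km = 1000 m; k in km⁻¹ = k in m⁻¹ × 1000):
Set n₀ₐ e^(−kₐd) = n₀ᵦ e^(−kᵦd) ⇒ ln(n₀ₐ/n₀ᵦ) = (kₐ − kᵦ)·d
d = ln(0.47/0.71) / (0.25 − 0.54) = -0.4125 / -0.29 = 1.423 km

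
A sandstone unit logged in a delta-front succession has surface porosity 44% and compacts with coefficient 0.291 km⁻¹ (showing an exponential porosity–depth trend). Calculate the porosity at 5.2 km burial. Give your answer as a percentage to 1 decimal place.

φ = φ₀·exp(−β·z) = 0.44 × exp(−0.291 × 5.2) = 0.44 × exp(−1.513)
  = 0.44 × 0.2202 = 0.0969

9.7%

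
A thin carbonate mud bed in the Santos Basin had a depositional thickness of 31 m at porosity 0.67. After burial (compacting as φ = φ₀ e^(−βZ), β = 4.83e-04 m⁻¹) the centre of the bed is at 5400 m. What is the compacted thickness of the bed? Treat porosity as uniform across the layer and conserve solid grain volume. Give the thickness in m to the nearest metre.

11 m

Working in km (1 km = 1000 m; β in km⁻¹ = β in m⁻¹ × 1000):
Porosity at 5.4 km: φ = 0.67·exp(−0.483×5.4) = 0.0494
Solid-volume conservation: h(1−φ) = h₀(1−φ₀) ⇒ h = h₀·(1−φ₀)/(1−φ)
h = 0.031 × (1 − 0.67)/(1 − 0.0494) = 0.031 × 0.3471 = 0.0108 km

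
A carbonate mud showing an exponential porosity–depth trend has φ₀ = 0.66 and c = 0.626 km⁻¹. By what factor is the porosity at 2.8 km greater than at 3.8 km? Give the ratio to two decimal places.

φ(d₁)/φ(d₂) = e^(−c·d₁)/e^(−c·d₂) = e^{c(d₂−d₁)}
= exp(0.626 × 1) = exp(0.626) = 1.8701

1.87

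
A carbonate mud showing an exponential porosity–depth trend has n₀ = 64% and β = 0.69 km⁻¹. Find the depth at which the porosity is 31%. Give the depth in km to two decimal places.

1.05 km

Invert Athy's law: z = ln(n₀/n) / β
z = ln(0.64/0.31) / 0.69 = ln(2.065) / 0.69 = 0.7249 / 0.69 = 1.051 km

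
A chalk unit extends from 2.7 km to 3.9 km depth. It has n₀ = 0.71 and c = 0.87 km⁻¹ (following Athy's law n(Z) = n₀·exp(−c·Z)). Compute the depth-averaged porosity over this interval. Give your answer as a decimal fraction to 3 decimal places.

0.042

⟨n⟩ = (1/(Z₂−Z₁)) ∫ n₀ e^(−cZ) dZ = n₀·(e^(−c·Z₁) − e^(−c·Z₂)) / (c·(Z₂−Z₁))
e^(−0.87×2.7) = 0.0955; e^(−0.87×3.9) = 0.0336
⟨n⟩ = 0.71 × (0.0955 − 0.0336) / (0.87 × 1.2) = 0.71 × 0.0592 = 0.0421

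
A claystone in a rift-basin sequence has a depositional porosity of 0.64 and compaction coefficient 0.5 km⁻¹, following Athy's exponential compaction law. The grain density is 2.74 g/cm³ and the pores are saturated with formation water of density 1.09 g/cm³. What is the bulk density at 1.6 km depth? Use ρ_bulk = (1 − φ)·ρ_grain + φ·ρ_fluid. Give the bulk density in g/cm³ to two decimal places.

Porosity at depth: phi = 0.64·exp(−0.5×1.6) = 0.64×0.4493 = 0.2876
Bulk density: ρ_b = (1−phi)ρ_g + phi·ρ_f = 0.7124×2.74 + 0.2876×1.09
       = 1.952 + 0.313 = 2.266 g/cm³

2.27 g/cm³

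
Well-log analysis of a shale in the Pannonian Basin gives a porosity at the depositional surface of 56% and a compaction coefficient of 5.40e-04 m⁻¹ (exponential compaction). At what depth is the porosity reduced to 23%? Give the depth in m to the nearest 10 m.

1650 m

Working in km (1 km = 1000 m; k in km⁻¹ = k in m⁻¹ × 1000):
Invert Athy's law: z = ln(n₀/n) / k
z = ln(0.56/0.23) / 0.54 = ln(2.435) / 0.54 = 0.8899 / 0.54 = 1.648 km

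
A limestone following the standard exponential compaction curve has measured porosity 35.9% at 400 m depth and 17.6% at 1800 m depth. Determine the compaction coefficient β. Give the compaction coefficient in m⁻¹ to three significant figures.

Working in km (1 km = 1000 m; β in km⁻¹ = β in m⁻¹ × 1000):
Athy: φ(z) = φ₀ e^(−βz) ⇒ φ₁/φ₂ = e^{β(z₂−z₁)} ⇒ β = ln(φ₁/φ₂)/(z₂−z₁)
β = ln(0.359/0.176) / (1.8 − 0.4) = ln(2.04) / 1.4 = 0.7128 / 1.4 = 0.5092 km⁻¹

0.000509 m⁻¹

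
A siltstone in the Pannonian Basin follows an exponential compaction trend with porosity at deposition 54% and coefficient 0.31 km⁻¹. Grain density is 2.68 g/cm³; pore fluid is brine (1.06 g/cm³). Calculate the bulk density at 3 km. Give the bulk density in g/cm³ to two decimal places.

Porosity at depth: n = 0.54·exp(−0.31×3) = 0.54×0.3946 = 0.2131
Bulk density: ρ_b = (1−n)ρ_g + n·ρ_f = 0.7869×2.68 + 0.2131×1.06
       = 2.109 + 0.226 = 2.335 g/cm³

2.33 g/cm³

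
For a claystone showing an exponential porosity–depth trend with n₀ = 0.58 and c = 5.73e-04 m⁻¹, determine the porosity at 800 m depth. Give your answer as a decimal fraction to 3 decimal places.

0.367

Working in km (1 km = 1000 m; c in km⁻¹ = c in m⁻¹ × 1000):
n = n₀·exp(−c·d) = 0.58 × exp(−0.573 × 0.8) = 0.58 × exp(−0.4584)
  = 0.58 × 0.6323 = 0.3667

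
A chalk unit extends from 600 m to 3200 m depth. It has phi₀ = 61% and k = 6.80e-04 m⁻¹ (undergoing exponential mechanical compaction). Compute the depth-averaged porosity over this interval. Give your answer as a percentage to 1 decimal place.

Working in km (1 km = 1000 m; k in km⁻¹ = k in m⁻¹ × 1000):
⟨phi⟩ = (1/(z₂−z₁)) ∫ phi₀ e^(−kz) dz = phi₀·(e^(−k·z₁) − e^(−k·z₂)) / (k·(z₂−z₁))
e^(−0.68×0.6) = 0.6650; e^(−0.68×3.2) = 0.1135
⟨phi⟩ = 0.61 × (0.6650 − 0.1135) / (0.68 × 2.6) = 0.61 × 0.3119 = 0.1903

19.0%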